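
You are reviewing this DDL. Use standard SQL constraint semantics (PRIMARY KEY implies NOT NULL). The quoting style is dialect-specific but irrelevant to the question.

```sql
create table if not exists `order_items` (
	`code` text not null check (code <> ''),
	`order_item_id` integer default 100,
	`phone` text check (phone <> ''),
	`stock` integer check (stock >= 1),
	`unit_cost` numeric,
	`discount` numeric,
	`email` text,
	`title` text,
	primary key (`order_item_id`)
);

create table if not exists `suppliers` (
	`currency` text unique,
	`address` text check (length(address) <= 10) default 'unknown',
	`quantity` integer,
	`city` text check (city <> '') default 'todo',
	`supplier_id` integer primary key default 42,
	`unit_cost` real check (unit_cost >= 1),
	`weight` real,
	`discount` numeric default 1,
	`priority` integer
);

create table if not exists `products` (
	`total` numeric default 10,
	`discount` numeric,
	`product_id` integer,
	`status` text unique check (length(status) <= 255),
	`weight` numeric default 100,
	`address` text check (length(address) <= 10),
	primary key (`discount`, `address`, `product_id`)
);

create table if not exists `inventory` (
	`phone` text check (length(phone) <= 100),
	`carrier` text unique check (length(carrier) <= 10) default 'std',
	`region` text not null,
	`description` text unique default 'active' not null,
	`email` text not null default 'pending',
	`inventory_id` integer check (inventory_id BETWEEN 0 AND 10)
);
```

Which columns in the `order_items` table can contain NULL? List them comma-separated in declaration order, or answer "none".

- code: declared NOT NULL → not nullable.
- order_item_id: part of the PRIMARY KEY, which implies NOT NULL → not nullable.
- phone: CHECK does not forbid NULL (a CHECK constraint passes when its expression is NULL) → nullable.
- stock: CHECK does not forbid NULL (a CHECK constraint passes when its expression is NULL) → nullable.
- unit_cost: no NOT NULL constraint applies → nullable.
- discount: no NOT NULL constraint applies → nullable.
- email: no NOT NULL constraint applies → nullable.
- title: no NOT NULL constraint applies → nullable.

phone, stock, unit_cost, discount, email, title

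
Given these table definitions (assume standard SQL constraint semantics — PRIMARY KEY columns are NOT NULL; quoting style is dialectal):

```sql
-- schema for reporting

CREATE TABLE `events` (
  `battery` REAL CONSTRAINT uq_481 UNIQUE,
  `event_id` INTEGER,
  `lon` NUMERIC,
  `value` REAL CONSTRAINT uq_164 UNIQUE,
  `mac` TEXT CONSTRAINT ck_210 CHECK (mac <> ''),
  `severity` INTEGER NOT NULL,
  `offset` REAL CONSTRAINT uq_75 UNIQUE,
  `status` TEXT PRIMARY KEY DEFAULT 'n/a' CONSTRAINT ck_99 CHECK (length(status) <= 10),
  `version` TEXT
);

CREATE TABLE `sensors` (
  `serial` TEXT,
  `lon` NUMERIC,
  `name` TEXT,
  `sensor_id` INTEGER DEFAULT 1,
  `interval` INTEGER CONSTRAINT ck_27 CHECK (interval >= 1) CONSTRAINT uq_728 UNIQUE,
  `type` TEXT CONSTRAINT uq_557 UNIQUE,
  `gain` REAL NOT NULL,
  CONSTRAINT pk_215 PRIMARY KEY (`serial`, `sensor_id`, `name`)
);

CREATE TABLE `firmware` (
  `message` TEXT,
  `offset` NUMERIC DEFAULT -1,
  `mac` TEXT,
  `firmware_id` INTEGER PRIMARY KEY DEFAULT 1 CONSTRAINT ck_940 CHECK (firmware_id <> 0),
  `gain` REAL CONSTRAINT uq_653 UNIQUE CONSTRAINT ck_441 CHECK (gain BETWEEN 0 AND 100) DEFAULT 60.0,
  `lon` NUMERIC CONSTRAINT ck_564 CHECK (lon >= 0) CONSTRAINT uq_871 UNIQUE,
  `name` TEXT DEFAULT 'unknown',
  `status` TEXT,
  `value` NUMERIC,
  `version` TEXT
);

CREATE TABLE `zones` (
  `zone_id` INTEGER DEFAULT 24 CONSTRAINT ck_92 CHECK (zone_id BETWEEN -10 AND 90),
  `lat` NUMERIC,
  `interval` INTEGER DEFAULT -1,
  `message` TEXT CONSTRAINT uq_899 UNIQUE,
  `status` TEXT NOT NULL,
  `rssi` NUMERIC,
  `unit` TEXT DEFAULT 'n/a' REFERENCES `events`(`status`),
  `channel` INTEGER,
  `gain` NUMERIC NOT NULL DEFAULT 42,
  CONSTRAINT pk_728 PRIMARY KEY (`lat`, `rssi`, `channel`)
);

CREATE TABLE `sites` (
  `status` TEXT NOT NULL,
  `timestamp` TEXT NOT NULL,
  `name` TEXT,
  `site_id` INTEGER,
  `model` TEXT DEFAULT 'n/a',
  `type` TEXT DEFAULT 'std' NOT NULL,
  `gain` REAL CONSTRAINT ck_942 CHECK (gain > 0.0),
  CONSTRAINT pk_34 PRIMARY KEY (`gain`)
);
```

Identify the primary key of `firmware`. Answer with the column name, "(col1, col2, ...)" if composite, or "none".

firmware_id

firmware_id is declared PRIMARY KEY inline on the column.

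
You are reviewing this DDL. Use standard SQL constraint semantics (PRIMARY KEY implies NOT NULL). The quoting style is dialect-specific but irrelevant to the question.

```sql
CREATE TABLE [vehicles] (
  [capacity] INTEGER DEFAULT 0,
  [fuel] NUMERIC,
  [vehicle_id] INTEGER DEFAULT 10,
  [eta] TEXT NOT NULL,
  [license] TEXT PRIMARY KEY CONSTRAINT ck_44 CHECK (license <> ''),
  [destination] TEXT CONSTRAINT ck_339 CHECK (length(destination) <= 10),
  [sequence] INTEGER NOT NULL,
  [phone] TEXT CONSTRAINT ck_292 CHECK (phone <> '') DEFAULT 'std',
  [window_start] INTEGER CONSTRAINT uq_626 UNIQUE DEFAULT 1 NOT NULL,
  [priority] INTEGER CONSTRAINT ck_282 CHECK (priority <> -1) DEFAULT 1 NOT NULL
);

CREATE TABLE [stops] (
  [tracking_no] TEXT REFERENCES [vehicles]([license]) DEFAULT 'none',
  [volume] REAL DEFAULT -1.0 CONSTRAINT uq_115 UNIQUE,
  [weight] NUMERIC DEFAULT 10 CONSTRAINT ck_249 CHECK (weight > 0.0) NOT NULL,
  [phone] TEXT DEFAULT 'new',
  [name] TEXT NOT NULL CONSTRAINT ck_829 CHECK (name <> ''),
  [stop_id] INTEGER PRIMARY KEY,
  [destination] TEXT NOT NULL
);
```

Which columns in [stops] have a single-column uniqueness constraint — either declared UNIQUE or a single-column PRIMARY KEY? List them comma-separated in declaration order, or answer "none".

- tracking_no: no UNIQUE or single-column PK constraint.
- volume: declared UNIQUE → unique.
- weight: no UNIQUE or single-column PK constraint.
- phone: no UNIQUE or single-column PK constraint.
- name: no UNIQUE or single-column PK constraint.
- stop_id: single-column PRIMARY KEY → unique.
- destination: no UNIQUE or single-column PK constraint.

volume, stop_id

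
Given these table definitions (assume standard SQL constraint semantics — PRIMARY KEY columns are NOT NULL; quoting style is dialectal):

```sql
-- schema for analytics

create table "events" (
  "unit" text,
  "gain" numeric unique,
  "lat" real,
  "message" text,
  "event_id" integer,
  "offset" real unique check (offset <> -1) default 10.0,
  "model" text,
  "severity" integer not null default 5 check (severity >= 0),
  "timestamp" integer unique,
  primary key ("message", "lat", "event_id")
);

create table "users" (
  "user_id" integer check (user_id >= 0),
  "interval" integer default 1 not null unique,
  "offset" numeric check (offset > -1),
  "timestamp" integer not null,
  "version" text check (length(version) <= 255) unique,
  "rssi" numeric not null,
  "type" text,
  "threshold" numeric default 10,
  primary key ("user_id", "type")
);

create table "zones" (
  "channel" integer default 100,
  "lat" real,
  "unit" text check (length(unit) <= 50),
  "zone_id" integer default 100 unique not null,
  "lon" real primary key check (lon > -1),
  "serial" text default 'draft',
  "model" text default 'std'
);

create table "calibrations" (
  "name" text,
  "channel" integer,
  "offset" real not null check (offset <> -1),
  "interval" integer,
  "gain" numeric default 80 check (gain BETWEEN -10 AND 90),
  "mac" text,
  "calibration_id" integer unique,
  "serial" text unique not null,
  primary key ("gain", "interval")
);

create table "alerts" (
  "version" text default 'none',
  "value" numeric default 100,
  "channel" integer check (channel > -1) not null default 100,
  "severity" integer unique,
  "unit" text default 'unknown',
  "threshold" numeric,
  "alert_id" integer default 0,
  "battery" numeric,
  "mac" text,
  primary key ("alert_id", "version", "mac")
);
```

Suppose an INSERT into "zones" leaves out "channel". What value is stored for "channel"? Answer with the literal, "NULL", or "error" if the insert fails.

channel has an explicit DEFAULT 100.
When the column is omitted from an INSERT, that default is used.

100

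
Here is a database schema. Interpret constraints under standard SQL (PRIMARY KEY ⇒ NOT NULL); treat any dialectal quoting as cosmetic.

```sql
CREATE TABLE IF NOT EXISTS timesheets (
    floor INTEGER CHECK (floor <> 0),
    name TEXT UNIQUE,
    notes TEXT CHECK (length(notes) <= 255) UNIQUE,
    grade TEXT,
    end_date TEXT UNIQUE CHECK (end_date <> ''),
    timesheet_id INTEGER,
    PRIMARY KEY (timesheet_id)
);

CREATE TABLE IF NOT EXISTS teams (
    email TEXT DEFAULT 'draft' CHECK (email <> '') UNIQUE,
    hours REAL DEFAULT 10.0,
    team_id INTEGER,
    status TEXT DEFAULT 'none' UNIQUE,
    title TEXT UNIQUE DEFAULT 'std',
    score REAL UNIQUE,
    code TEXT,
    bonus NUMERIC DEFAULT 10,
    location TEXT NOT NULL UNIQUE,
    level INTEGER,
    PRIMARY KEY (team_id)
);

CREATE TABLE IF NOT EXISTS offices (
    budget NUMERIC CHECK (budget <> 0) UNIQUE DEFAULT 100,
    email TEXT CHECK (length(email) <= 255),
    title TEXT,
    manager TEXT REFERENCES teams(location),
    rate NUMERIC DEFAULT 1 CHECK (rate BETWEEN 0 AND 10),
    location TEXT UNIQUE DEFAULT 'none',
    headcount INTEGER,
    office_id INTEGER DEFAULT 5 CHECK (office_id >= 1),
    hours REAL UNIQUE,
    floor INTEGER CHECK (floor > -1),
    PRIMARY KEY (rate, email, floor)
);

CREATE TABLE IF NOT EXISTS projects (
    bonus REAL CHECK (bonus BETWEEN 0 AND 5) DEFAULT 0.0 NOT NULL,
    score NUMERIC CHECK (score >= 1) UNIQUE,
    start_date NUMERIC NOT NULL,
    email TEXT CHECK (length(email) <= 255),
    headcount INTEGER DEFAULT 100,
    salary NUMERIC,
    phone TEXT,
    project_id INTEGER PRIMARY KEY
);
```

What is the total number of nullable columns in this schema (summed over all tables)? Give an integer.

25

timesheets: 5 nullable (floor, name, notes, grade, end_date — PK (timesheet_id) and explicit NOT NULL columns excluded).
teams: 8 nullable (email, hours, status, title, score, code, bonus, level — PK (team_id) and explicit NOT NULL columns excluded).
offices: 7 nullable (budget, title, manager, location, headcount, office_id, hours — PK (rate, email, floor) and explicit NOT NULL columns excluded).
projects: 5 nullable (score, email, headcount, salary, phone — PK (project_id) and explicit NOT NULL columns excluded).
Total: 5 + 8 + 7 + 5 = 25.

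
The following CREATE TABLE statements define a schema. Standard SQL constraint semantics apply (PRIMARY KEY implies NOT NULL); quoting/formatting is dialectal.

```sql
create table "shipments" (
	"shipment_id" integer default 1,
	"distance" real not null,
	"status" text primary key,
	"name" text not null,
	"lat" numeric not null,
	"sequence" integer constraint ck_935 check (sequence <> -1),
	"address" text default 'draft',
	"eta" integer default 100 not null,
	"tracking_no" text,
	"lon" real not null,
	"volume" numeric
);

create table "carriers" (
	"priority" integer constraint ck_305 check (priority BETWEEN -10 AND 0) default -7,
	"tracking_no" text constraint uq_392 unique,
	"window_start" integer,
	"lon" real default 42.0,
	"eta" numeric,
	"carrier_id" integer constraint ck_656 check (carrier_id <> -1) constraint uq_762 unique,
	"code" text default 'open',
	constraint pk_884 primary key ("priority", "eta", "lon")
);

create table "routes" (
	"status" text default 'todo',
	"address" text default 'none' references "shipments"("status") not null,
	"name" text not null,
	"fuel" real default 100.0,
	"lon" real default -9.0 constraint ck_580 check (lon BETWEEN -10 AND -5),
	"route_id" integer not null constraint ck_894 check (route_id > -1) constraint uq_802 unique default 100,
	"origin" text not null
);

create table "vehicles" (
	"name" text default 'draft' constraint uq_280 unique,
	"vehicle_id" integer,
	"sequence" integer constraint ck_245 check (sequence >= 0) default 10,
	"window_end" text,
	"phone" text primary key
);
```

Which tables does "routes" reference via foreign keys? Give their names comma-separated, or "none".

- address REFERENCES shipments(status).

shipments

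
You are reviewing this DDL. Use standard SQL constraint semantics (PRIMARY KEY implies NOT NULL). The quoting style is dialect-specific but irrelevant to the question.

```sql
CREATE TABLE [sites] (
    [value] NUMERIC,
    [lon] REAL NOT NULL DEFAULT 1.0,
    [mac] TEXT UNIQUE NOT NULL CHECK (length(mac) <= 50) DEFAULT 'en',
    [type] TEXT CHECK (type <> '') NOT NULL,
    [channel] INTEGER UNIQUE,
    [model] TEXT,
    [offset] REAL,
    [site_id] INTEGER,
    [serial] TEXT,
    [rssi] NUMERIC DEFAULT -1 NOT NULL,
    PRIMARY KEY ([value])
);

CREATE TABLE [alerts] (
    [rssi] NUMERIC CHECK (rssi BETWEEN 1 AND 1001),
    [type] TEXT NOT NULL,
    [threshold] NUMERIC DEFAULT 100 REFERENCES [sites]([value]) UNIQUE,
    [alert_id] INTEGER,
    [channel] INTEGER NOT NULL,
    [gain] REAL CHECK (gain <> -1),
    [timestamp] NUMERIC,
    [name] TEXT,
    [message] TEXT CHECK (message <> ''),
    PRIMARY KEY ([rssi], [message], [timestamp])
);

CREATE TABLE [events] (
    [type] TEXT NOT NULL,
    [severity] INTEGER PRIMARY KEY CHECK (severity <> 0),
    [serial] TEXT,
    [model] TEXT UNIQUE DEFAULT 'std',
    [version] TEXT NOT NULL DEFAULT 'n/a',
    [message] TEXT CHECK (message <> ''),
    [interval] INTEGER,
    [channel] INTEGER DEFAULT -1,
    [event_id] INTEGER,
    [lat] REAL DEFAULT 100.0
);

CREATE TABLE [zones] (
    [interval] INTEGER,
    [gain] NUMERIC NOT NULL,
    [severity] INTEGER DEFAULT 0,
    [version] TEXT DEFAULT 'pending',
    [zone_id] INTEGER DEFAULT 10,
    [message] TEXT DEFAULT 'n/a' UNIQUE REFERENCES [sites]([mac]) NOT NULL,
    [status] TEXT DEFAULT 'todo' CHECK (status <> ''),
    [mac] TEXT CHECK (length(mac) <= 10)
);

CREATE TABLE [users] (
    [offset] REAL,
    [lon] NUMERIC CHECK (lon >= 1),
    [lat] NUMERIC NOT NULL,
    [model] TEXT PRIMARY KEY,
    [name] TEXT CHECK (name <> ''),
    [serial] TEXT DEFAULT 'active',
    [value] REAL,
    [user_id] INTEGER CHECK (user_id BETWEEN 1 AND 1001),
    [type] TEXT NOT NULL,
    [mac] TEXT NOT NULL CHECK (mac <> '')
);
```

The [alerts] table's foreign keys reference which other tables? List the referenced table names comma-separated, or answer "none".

sites

- threshold REFERENCES sites(value).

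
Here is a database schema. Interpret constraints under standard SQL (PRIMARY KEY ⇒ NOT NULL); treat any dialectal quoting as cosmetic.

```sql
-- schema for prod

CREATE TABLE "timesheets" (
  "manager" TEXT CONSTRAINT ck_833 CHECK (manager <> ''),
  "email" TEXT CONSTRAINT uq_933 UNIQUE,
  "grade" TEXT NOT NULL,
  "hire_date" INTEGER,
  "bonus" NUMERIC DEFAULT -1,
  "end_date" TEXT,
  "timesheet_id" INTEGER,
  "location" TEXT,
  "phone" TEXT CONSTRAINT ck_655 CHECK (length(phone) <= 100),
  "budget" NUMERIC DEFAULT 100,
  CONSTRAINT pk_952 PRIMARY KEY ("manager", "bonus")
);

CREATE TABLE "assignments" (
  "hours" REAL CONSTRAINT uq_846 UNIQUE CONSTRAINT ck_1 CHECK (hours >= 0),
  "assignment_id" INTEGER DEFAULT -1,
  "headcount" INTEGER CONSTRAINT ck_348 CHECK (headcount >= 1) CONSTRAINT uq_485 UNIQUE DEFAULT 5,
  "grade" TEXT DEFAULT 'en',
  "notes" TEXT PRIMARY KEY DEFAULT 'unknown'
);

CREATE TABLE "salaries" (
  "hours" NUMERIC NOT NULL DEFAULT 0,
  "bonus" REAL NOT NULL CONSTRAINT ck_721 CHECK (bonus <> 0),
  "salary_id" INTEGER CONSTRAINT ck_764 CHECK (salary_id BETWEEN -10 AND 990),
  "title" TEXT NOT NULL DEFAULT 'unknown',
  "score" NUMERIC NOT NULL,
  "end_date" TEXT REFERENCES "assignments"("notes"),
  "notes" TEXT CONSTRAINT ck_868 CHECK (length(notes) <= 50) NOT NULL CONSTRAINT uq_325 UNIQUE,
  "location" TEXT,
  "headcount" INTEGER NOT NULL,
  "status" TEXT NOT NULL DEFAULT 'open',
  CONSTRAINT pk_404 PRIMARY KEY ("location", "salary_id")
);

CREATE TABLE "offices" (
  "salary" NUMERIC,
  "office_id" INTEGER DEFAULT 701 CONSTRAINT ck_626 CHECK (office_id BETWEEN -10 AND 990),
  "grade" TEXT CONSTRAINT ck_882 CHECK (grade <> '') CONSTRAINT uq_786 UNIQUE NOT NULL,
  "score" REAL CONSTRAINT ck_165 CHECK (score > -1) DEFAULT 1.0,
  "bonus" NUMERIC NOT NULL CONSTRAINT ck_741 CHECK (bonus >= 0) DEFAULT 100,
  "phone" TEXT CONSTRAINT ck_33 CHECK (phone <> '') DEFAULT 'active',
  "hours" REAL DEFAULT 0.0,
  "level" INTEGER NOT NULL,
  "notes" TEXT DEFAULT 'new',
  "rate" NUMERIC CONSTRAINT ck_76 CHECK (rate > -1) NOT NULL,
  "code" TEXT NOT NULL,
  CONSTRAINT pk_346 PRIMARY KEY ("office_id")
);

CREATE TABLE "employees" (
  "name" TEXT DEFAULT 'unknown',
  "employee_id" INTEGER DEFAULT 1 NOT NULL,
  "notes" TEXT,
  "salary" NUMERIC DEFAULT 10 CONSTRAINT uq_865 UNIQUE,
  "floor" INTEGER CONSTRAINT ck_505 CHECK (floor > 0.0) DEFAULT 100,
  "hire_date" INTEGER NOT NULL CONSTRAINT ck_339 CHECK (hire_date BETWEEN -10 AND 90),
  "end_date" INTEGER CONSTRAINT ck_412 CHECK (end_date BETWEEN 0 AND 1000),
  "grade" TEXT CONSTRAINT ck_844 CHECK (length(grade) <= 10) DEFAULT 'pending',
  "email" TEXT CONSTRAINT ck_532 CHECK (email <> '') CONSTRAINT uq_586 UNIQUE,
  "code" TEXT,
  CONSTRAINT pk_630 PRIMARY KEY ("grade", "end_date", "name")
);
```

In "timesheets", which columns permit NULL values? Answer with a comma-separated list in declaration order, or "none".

- manager: part of the PRIMARY KEY, which implies NOT NULL → not nullable.
- email: UNIQUE does not imply NOT NULL → nullable.
- grade: declared NOT NULL → not nullable.
- hire_date: no NOT NULL constraint applies → nullable.
- bonus: part of the PRIMARY KEY, which implies NOT NULL → not nullable.
- end_date: no NOT NULL constraint applies → nullable.
- timesheet_id: no NOT NULL constraint applies → nullable.
- location: no NOT NULL constraint applies → nullable.
- phone: CHECK does not forbid NULL (a CHECK constraint passes when its expression is NULL) → nullable.
- budget: DEFAULT only fills an omitted column; an explicit NULL is still allowed → nullable.

email, hire_date, end_date, timesheet_id, location, phone, budget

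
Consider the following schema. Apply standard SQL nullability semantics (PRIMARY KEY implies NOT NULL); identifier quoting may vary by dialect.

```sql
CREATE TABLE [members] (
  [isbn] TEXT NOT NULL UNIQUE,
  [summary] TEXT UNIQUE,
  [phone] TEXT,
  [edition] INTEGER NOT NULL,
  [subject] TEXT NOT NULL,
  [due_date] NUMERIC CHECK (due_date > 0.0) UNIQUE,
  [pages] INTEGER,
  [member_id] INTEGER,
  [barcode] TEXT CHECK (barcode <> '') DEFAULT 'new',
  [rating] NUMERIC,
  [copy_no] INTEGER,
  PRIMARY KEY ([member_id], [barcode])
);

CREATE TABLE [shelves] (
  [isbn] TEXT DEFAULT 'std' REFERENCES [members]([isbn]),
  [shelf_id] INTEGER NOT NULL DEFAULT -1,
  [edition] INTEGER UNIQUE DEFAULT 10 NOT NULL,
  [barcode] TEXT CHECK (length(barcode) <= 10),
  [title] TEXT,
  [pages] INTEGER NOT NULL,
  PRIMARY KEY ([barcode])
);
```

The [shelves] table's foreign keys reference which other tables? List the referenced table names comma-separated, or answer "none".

- isbn REFERENCES members(isbn).

members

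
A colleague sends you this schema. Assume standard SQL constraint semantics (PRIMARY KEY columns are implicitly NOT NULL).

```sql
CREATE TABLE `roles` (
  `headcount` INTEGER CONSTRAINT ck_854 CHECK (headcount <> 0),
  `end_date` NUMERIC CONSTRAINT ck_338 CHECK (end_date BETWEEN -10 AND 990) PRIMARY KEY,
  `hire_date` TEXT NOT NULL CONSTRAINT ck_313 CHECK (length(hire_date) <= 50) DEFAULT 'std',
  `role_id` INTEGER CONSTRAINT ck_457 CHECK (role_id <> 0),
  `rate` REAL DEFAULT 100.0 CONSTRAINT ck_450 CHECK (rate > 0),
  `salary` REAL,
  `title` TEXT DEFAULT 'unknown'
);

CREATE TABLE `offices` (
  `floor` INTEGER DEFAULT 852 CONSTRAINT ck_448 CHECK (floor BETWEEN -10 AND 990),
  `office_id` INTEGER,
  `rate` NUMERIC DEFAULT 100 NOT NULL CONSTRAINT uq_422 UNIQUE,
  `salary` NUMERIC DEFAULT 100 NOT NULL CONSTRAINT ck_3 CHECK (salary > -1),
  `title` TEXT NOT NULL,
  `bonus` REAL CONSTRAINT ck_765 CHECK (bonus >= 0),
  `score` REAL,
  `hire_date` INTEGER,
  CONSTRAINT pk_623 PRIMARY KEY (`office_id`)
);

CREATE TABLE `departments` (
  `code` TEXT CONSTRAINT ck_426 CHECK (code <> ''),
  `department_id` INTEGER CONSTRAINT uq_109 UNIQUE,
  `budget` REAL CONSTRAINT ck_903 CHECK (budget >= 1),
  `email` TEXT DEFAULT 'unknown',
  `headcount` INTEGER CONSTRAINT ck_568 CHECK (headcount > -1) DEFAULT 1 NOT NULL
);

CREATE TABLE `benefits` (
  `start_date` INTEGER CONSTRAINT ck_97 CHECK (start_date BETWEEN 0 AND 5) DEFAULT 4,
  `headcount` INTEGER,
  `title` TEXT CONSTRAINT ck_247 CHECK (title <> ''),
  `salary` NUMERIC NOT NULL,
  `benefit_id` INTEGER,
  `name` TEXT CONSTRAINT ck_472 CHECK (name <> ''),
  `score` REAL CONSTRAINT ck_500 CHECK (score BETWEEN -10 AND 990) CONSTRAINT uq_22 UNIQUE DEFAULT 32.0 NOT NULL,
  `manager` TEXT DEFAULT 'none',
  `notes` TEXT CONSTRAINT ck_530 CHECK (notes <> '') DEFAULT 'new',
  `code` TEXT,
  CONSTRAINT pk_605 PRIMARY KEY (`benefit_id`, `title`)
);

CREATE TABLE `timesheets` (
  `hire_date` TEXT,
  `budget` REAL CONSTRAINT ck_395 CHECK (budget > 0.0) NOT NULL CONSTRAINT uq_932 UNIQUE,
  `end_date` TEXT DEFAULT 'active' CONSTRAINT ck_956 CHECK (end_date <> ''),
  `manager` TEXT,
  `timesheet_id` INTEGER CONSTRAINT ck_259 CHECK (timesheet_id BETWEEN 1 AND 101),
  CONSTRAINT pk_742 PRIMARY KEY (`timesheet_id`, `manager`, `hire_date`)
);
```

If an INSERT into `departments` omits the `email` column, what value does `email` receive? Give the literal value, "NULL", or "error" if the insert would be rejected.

email has an explicit DEFAULT 'unknown'.
When the column is omitted from an INSERT, that default is used.

'unknown'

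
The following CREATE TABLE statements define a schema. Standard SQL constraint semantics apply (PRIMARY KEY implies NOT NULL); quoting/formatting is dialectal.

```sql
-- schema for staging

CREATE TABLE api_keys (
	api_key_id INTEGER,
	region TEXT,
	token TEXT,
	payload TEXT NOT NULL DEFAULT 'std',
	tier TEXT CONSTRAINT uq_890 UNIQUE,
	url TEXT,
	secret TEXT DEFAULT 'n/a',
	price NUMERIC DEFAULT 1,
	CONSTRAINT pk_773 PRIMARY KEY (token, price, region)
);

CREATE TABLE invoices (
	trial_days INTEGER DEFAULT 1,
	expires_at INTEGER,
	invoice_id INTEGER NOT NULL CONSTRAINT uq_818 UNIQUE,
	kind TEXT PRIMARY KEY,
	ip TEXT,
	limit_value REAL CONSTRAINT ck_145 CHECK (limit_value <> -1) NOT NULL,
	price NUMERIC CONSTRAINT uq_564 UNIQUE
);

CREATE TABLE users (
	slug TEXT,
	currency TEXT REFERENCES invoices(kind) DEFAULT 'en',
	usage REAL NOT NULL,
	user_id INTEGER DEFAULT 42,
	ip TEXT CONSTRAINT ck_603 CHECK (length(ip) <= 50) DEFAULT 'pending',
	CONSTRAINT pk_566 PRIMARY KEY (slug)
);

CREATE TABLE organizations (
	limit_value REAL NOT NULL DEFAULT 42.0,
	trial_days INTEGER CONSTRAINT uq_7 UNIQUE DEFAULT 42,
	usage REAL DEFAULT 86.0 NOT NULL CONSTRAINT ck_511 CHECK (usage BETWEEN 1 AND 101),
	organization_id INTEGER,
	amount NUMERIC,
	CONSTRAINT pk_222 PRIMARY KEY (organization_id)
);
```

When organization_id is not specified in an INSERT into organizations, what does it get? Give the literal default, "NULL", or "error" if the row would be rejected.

error

organization_id has no DEFAULT clause.
Omitting it would insert NULL, but it is part of the PRIMARY KEY, so the INSERT fails.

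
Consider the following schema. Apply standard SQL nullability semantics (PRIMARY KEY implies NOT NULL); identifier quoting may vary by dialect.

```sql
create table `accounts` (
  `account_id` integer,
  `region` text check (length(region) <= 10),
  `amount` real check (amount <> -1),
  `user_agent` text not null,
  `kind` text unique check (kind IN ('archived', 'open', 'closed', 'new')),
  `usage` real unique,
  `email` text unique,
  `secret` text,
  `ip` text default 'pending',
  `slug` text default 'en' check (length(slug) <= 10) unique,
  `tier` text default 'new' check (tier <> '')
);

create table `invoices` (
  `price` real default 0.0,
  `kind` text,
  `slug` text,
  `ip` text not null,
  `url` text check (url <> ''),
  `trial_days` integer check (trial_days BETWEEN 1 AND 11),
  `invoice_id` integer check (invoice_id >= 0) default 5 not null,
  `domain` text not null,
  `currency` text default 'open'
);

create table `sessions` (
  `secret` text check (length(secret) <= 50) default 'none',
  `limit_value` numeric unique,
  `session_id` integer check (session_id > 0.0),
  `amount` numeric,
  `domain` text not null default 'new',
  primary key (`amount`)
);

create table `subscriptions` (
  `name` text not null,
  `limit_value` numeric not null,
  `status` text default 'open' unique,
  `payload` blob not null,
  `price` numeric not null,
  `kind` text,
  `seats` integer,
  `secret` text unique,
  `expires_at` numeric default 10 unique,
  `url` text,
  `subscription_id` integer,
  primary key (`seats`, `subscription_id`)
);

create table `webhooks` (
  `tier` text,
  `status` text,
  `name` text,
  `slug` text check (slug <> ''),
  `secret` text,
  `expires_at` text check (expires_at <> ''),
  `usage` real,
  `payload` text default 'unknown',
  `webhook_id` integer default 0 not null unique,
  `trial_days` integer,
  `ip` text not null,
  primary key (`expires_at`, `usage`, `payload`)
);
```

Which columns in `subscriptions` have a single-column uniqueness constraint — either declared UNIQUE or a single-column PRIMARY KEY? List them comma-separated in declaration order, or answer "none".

- name: no UNIQUE or single-column PK constraint.
- limit_value: no UNIQUE or single-column PK constraint.
- status: declared UNIQUE → unique.
- payload: no UNIQUE or single-column PK constraint.
- price: no UNIQUE or single-column PK constraint.
- kind: no UNIQUE or single-column PK constraint.
- seats: part of a composite PRIMARY KEY — only the tuple is unique, not this column on its own.
- secret: declared UNIQUE → unique.
- expires_at: declared UNIQUE → unique.
- url: no UNIQUE or single-column PK constraint.
- subscription_id: part of a composite PRIMARY KEY — only the tuple is unique, not this column on its own.

status, secret, expires_at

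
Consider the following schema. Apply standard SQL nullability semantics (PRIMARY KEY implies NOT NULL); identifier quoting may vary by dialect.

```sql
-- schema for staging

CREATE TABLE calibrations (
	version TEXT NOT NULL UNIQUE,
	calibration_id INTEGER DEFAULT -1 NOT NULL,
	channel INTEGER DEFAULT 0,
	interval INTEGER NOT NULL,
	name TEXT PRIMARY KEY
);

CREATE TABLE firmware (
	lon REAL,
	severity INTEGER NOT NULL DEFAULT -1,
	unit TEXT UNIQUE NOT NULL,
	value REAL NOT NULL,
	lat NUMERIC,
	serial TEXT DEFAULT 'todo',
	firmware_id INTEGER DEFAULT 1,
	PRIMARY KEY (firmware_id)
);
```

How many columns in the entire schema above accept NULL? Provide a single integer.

calibrations: 1 nullable (channel — PK (name) and explicit NOT NULL columns excluded).
firmware: 3 nullable (lon, lat, serial — PK (firmware_id) and explicit NOT NULL columns excluded).
Total: 1 + 3 = 4.

4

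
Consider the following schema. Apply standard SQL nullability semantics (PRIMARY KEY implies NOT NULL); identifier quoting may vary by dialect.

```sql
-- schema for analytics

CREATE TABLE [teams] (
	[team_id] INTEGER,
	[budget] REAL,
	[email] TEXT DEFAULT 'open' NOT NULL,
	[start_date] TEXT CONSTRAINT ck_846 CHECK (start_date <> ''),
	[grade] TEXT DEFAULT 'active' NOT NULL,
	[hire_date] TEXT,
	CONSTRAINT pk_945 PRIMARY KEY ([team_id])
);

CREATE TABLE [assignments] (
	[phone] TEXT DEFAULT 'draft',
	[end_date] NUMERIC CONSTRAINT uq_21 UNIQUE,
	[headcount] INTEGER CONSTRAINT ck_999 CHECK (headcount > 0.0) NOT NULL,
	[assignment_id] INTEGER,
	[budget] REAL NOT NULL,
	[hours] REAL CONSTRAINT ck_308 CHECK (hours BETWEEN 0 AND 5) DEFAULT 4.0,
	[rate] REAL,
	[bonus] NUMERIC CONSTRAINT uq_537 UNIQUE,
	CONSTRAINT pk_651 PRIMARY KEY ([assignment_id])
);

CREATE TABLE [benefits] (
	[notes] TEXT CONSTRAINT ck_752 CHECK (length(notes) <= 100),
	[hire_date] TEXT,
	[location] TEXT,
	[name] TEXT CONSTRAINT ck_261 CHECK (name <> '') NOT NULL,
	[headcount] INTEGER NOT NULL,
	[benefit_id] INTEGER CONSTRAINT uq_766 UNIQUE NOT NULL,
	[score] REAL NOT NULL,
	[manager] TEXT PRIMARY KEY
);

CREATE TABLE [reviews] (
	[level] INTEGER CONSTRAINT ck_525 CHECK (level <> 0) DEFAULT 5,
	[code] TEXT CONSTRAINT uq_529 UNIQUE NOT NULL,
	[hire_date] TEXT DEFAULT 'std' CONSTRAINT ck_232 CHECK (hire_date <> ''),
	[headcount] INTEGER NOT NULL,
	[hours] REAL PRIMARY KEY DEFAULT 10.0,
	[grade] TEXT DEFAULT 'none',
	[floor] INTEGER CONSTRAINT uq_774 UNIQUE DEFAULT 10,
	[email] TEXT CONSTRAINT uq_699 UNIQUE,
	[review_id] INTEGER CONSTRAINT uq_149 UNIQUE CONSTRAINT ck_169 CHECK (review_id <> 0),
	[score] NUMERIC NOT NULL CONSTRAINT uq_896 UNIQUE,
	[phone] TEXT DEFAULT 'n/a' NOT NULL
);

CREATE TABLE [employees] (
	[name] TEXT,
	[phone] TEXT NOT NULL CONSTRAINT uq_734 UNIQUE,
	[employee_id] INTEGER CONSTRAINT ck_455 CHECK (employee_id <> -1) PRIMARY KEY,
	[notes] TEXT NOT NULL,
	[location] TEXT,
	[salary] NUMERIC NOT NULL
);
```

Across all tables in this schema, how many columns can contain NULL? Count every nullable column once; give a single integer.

19

teams: 3 nullable (budget, start_date, hire_date — PK (team_id) and explicit NOT NULL columns excluded).
assignments: 5 nullable (phone, end_date, hours, rate, bonus — PK (assignment_id) and explicit NOT NULL columns excluded).
benefits: 3 nullable (notes, hire_date, location — PK (manager) and explicit NOT NULL columns excluded).
reviews: 6 nullable (level, hire_date, grade, floor, email, review_id — PK (hours) and explicit NOT NULL columns excluded).
employees: 2 nullable (name, location — PK (employee_id) and explicit NOT NULL columns excluded).
Total: 3 + 5 + 3 + 6 + 2 = 19.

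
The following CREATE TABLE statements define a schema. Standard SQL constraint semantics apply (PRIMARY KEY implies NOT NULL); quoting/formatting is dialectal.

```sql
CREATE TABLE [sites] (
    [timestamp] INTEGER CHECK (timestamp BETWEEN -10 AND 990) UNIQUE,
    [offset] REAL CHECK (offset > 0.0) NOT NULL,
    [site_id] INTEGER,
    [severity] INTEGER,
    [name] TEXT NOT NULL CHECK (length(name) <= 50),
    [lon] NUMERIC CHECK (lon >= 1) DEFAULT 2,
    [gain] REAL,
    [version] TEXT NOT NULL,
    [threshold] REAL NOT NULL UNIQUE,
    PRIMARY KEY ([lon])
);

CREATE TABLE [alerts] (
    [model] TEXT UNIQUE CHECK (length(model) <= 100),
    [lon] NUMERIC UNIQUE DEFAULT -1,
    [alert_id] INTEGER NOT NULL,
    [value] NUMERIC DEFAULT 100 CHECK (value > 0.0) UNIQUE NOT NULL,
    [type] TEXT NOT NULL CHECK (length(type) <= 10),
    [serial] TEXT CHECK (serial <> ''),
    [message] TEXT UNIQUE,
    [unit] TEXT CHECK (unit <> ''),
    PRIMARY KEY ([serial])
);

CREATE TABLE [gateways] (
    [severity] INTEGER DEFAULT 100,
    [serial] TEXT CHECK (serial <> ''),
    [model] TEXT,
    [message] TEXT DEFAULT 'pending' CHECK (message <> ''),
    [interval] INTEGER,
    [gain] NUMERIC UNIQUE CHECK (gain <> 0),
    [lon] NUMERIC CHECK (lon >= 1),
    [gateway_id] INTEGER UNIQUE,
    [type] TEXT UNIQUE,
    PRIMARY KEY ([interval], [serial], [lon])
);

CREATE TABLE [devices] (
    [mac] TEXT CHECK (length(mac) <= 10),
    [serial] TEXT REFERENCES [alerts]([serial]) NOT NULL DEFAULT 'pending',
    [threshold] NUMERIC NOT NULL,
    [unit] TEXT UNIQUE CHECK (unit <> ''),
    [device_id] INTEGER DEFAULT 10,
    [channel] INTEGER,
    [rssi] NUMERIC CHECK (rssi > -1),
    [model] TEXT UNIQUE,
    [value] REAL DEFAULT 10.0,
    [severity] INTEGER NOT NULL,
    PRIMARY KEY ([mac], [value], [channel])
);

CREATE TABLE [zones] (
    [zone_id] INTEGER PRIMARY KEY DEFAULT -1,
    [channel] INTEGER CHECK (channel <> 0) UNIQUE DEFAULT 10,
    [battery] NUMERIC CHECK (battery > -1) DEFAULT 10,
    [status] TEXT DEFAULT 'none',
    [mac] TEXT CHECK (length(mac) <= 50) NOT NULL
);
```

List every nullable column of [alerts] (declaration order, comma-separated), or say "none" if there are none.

model, lon, message, unit

- model: CHECK does not forbid NULL (a CHECK constraint passes when its expression is NULL) → nullable.
- lon: UNIQUE does not imply NOT NULL → nullable.
- alert_id: declared NOT NULL → not nullable.
- value: declared NOT NULL → not nullable.
- type: declared NOT NULL → not nullable.
- serial: part of the PRIMARY KEY, which implies NOT NULL → not nullable.
- message: UNIQUE does not imply NOT NULL → nullable.
- unit: CHECK does not forbid NULL (a CHECK constraint passes when its expression is NULL) → nullable.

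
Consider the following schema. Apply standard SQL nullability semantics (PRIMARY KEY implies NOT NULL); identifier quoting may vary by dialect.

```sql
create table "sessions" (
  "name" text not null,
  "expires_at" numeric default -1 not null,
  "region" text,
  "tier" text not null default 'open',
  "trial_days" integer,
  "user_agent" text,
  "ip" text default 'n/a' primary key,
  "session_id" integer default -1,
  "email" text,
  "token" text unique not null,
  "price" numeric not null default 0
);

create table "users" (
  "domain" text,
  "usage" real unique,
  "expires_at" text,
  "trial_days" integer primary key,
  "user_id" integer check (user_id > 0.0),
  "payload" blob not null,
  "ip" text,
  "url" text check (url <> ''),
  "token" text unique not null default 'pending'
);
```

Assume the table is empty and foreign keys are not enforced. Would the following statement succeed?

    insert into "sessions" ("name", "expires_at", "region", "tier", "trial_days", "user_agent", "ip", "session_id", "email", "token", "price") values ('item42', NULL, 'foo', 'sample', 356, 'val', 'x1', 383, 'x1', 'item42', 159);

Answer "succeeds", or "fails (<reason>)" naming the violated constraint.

fails (NOT NULL on expires_at)

expires_at is explicitly set to NULL, but expires_at is declared NOT NULL.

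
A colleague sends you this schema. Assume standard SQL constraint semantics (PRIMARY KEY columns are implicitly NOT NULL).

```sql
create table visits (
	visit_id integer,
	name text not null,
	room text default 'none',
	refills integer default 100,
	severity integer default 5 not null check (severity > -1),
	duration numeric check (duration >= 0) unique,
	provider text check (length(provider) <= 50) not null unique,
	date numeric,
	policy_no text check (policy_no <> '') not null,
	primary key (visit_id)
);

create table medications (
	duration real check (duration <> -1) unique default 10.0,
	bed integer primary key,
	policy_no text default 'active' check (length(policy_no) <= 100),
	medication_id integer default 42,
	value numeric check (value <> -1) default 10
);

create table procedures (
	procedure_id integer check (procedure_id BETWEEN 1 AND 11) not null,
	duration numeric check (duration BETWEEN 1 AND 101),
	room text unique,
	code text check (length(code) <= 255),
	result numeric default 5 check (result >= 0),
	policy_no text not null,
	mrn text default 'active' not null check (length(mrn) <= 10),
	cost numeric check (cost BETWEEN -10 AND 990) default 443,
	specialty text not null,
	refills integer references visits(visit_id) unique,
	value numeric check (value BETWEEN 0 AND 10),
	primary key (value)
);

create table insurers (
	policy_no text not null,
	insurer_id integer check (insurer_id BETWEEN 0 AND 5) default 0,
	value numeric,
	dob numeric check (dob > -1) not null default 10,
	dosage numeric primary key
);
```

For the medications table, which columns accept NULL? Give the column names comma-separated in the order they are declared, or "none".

duration, policy_no, medication_id, value

- duration: CHECK does not forbid NULL (a CHECK constraint passes when its expression is NULL) → nullable.
- bed: part of the PRIMARY KEY, which implies NOT NULL → not nullable.
- policy_no: CHECK does not forbid NULL (a CHECK constraint passes when its expression is NULL) → nullable.
- medication_id: DEFAULT only fills an omitted column; an explicit NULL is still allowed → nullable.
- value: CHECK does not forbid NULL (a CHECK constraint passes when its expression is NULL) → nullable.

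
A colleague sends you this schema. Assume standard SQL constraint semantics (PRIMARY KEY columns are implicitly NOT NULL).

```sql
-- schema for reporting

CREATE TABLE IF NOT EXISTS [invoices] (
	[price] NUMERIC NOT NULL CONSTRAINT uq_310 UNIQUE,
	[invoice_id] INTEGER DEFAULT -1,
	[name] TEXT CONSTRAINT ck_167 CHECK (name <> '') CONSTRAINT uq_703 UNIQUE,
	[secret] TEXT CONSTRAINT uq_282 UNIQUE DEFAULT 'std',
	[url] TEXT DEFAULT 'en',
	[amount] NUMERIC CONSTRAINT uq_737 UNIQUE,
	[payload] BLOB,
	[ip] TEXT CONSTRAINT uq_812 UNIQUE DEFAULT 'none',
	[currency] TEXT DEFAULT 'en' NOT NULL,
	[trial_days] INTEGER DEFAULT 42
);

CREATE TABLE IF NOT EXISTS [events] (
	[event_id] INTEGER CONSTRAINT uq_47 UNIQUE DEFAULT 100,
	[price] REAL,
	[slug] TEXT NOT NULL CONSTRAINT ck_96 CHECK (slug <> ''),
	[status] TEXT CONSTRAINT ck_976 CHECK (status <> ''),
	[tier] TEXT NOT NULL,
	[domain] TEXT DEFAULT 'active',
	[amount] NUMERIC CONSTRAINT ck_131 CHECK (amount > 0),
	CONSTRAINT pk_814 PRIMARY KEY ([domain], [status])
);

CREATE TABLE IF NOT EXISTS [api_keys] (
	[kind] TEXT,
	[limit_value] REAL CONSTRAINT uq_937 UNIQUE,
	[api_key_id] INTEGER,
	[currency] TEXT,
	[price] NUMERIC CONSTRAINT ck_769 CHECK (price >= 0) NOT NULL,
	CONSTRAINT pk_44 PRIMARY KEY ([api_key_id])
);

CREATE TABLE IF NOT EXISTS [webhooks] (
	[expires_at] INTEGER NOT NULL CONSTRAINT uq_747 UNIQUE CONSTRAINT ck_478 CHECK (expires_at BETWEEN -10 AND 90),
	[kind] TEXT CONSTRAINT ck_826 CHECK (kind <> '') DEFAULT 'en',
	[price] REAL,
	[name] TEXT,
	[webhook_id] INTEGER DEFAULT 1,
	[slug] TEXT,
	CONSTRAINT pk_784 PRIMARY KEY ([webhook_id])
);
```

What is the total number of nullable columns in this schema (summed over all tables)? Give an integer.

invoices: 8 nullable (invoice_id, name, secret, url, amount, payload, ip, trial_days — PK none and explicit NOT NULL columns excluded).
events: 3 nullable (event_id, price, amount — PK (domain, status) and explicit NOT NULL columns excluded).
api_keys: 3 nullable (kind, limit_value, currency — PK (api_key_id) and explicit NOT NULL columns excluded).
webhooks: 4 nullable (kind, price, name, slug — PK (webhook_id) and explicit NOT NULL columns excluded).
Total: 8 + 3 + 3 + 4 = 18.

18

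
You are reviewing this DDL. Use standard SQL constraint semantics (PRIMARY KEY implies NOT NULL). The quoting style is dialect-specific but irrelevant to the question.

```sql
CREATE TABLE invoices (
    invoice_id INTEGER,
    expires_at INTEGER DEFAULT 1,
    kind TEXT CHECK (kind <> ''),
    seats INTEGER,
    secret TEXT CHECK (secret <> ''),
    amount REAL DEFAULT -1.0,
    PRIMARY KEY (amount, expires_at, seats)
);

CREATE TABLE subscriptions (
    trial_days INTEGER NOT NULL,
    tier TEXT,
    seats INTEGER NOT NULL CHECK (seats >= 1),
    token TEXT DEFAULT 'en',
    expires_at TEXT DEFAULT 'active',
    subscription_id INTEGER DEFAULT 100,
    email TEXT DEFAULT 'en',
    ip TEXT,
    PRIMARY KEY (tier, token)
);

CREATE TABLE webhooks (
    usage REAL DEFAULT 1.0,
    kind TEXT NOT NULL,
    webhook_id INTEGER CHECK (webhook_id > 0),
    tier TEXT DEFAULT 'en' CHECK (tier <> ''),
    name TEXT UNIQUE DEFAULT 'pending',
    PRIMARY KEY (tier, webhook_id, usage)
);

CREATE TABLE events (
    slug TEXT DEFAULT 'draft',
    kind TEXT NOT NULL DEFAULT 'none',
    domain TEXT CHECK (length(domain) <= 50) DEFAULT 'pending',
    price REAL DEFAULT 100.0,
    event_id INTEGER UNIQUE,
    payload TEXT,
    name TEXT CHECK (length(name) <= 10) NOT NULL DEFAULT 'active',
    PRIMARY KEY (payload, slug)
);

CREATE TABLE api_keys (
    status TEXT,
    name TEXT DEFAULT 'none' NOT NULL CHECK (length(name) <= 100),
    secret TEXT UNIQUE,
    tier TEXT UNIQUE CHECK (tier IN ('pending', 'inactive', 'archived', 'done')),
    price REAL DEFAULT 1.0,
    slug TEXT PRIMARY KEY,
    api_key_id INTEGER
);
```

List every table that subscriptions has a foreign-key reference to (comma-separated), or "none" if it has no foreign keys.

none

No column in subscriptions has a REFERENCES clause.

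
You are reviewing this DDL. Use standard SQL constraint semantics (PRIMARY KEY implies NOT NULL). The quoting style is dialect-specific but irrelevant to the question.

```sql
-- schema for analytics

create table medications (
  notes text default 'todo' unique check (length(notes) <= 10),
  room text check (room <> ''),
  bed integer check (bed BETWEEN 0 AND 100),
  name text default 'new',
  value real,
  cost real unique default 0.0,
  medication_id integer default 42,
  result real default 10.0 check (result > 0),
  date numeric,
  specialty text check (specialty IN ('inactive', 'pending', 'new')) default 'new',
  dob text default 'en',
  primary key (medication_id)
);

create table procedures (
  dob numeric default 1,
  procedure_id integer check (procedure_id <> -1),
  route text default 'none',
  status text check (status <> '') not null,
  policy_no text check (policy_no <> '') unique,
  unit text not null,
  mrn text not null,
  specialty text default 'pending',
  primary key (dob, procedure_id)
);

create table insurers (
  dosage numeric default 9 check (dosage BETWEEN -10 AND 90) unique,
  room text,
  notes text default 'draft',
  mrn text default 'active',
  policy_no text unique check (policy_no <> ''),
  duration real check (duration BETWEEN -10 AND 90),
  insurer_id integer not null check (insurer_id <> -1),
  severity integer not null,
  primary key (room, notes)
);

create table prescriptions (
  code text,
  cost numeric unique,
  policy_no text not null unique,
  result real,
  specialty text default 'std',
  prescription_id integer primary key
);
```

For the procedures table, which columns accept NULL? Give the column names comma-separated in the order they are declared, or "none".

route, policy_no, specialty

- dob: part of the PRIMARY KEY, which implies NOT NULL → not nullable.
- procedure_id: part of the PRIMARY KEY, which implies NOT NULL → not nullable.
- route: DEFAULT only fills an omitted column; an explicit NULL is still allowed → nullable.
- status: declared NOT NULL → not nullable.
- policy_no: CHECK does not forbid NULL (a CHECK constraint passes when its expression is NULL) → nullable.
- unit: declared NOT NULL → not nullable.
- mrn: declared NOT NULL → not nullable.
- specialty: DEFAULT only fills an omitted column; an explicit NULL is still allowed → nullable.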